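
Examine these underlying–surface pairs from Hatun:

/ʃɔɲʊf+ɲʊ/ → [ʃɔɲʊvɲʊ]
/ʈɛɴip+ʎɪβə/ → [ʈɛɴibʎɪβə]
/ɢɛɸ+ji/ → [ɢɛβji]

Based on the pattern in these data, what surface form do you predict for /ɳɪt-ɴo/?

[ɳɪdɴo]

The data show regressive voicing assimilation: /f/ → [v] before /ɲ/; /p/ → [b] before /ʎ/; /ɸ/ → [β] before /j/. In each pair only voicing changes, matching the following consonant, while place and manner stay constant.
The rule targets /t/ (voiceless alveolar stop), which sits before the trigger /ɴ/ (voiced).
Changing only its voicing to voiced gives [d] — the voiced alveolar stop.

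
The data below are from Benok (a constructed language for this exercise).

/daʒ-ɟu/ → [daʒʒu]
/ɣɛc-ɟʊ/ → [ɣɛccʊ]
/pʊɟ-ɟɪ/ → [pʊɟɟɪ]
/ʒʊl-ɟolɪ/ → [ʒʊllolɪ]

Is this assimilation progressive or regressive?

progressive

Comparing underlying and surface forms, /ɟ/ → [ʒ] is the alternation; the neighbouring /ʒ/ is constant.
The output [ʒ] is identical to the trigger /ʒ/ — every feature (place, manner, voicing) has been copied — so this is total assimilation.
The other forms behave the same way: /ɟ/ → [c] after /c/; /ɟ/ → [l] after /l/ — in each case the output is a copy of the preceding consonant.
In [pʊɟɟɪ] the two consonants at the boundary are already identical (/ɟ/ + /ɟ/), so the rule applies vacuously and nothing changes.
Since the segment that changes follows the conditioning segment, the assimilation is progressive.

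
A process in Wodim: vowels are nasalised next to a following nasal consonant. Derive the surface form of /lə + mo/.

/ə/ sits next to the nasal /m/ and is therefore nasalised to [ə̃].

[lə̃mo]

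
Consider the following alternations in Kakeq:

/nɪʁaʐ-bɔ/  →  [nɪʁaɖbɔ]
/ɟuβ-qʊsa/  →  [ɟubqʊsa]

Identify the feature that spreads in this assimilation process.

manner

Underlying /ʐ/ is realised as [ɖ] next to /b/; /b/ itself does not change.
/ʐ/ is a fricative while /b/ is a stop; the output [ɖ] is a stop, matching the trigger — so the feature that spreads is manner.
Checking the remaining alternation: /β/ → [b] before /q/ (fricative → stop, matching a stop) — only manner changes, and always toward the following segment.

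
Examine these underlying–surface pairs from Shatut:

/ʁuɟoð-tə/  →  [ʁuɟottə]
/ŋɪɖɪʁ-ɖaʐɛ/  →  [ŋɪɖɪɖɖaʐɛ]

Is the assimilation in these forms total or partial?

The segment that alternates is /ð/, which surfaces as [t] when adjacent to /t/.
The output [t] is identical to the trigger /t/ — every feature (place, manner, voicing) has been copied — so this is total assimilation.
The remaining alternation confirms this: /ʁ/ → [ɖ] before /ɖ/ — in each case the output is a copy of the following consonant.

total assimilation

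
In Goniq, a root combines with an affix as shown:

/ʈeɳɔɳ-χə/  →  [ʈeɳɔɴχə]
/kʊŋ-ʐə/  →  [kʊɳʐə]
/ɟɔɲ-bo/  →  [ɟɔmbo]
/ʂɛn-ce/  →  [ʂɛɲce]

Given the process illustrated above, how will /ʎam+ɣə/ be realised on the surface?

[ʎaŋɣə]

The data show regressive place assimilation: /ɳ/ → [ɴ] before /χ/; /ŋ/ → [ɳ] before /ʐ/; /ɲ/ → [m] before /b/; /n/ → [ɲ] before /c/. In each pair only place changes, matching the following consonant, while manner and voice stay constant.
/m/ is a voiced bilabial nasal. The following trigger /ɣ/ is velar, so /m/ must become velar as well.
Changing only its place to velar gives [ŋ] — the voiced velar nasal.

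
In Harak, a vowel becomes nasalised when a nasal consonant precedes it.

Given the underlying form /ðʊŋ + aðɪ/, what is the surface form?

The vowel /a/ is adjacent to the preceding nasal /ŋ/, so it acquires [+nasal] and surfaces as [ã].

[ðʊŋãðɪ]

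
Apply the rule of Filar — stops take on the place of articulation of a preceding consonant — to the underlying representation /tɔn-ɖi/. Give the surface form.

[tɔndi]

The rule targets /ɖ/ (voiced retroflex stop), which sits after the trigger /n/ (alveolar).
The voiced alveolar stop is [d], so /ɖ/ → [d].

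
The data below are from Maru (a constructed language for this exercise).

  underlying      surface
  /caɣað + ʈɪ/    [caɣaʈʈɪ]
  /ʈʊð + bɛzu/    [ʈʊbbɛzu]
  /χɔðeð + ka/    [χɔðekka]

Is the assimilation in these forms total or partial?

total assimilation

The segment that alternates is /ð/, which surfaces as [ʈ] when adjacent to /ʈ/.
The output [ʈ] is identical to the trigger /ʈ/ — every feature (place, manner, voicing) has been copied — so this is total assimilation.
The remaining alternations confirm this: /ð/ → [b] before /b/; /ð/ → [k] before /k/ — in each case the output is a copy of the following consonant.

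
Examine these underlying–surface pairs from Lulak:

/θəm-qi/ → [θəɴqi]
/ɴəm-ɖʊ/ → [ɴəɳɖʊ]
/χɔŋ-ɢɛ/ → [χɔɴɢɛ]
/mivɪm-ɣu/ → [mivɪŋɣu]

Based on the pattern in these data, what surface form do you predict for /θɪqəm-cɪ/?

The data show regressive place assimilation: /m/ → [ɴ] before /q/; /m/ → [ɳ] before /ɖ/; /ŋ/ → [ɴ] before /ɢ/; /m/ → [ŋ] before /ɣ/. In each pair only place changes, matching the following consonant, while manner and voice stay constant.
The rule targets /m/ (voiced bilabial nasal), which sits before the trigger /c/ (palatal).
A voiced palatal nasal is [ɲ], so the surface segment is [ɲ].

[θɪqəɲcɪ]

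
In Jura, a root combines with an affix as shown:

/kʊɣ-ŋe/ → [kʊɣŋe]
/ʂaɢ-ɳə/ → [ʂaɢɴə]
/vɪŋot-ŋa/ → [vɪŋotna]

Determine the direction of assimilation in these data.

progressive

Comparing underlying and surface forms, /ɳ/ → [ɴ] is the alternation; the neighbouring /ɢ/ is constant.
/ɳ/ is retroflex while /ɢ/ is uvular; the output [ɴ] is uvular, matching the trigger — so the feature that spreads is place.
The other alternating form patterns the same way: /ŋ/ → [n] after /t/ (velar → alveolar, matching alveolar) — only place changes, and always toward the preceding segment.
No alternation appears in [kʊɣŋe]: there the adjacent consonants already agree in place (/ŋ/ and /ɣ/ are both velar), so this form is consistent with the same rule.
Since the segment that changes follows the conditioning segment, the assimilation is progressive.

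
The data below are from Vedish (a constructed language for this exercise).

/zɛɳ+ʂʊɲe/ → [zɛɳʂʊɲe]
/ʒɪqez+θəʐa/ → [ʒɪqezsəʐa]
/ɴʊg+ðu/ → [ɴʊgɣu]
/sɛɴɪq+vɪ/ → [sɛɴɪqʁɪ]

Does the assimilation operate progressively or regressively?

Underlying /θ/ is realised as [s] next to /z/; /z/ itself does not change.
/θ/ is dental while /z/ is alveolar; the output [s] is alveolar, matching the trigger — so the feature that spreads is place.
Checking the remaining alternations: /ð/ → [ɣ] after /g/ (dental → velar, matching velar); /v/ → [ʁ] after /q/ (labiodental → uvular, matching uvular) — only place changes, and always toward the preceding segment.
Nothing changes in [zɛɳʂʊɲe]: there the adjacent consonants already agree in place (/ʂ/ and /ɳ/ are both retroflex), so this form is consistent with the same rule.
Since the segment that changes follows the conditioning segment, the assimilation is progressive.

progressive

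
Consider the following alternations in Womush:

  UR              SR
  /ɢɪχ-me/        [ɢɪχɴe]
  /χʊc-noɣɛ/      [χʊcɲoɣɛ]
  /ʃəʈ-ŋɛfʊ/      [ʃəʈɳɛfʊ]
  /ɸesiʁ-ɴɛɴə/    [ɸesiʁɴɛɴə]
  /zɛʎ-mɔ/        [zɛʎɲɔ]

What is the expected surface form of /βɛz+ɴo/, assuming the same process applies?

The data show progressive place assimilation: /m/ → [ɴ] after /χ/; /n/ → [ɲ] after /c/; /ŋ/ → [ɳ] after /ʈ/; /m/ → [ɲ] after /ʎ/. In each pair only place changes, matching the preceding consonant, while manner and voice stay constant.
Nothing changes in [ɸesiʁɴɛɴə]: there the adjacent consonants already agree in place (/ɴ/ and /ʁ/ are both uvular), so this form is consistent with the same rule.
The rule targets /ɴ/ (voiced uvular nasal), which sits after the trigger /z/ (alveolar).
The voiced alveolar nasal is [n], so /ɴ/ → [n].

[βɛzno]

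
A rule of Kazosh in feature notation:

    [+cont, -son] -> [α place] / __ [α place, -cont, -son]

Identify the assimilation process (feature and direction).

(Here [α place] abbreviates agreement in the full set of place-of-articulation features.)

regressive place assimilation

The rule copies the place features (abbreviated [place]) from the environment onto the target, so the assimilating feature is place.
Since the environment is written after the underscore, the trigger follows the target; the direction is regressive.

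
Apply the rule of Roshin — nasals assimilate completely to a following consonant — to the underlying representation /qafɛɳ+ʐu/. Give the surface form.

[qafɛʐʐu]

/ɳ/ is the segment targeted by the rule; it sits immediately before /ʐ/, so it assimilates completely and surfaces as [ʐ].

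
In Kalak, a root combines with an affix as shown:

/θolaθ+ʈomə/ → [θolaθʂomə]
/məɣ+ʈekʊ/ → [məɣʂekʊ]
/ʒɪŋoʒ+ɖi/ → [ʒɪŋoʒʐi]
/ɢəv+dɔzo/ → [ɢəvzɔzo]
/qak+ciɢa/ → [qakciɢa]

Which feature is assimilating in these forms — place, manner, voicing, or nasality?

Comparing underlying and surface forms, /ʈ/ → [ʂ] is the alternation; the neighbouring /θ/ is constant.
The change stop → fricative matches the manner of the preceding /θ/, identifying this as manner assimilation.
Checking the remaining alternations: /ʈ/ → [ʂ] after /ɣ/ (stop → fricative, matching a fricative); /ɖ/ → [ʐ] after /ʒ/ (stop → fricative, matching a fricative); /d/ → [z] after /v/ (stop → fricative, matching a fricative) — only manner changes, and always toward the preceding segment.
Nothing changes in [qakciɢa]: there the adjacent consonants already agree in manner (/c/ and /k/ are both stops), so this form is consistent with the same rule.

manner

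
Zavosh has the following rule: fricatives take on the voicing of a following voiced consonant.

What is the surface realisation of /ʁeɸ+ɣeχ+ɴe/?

[ʁeβɣeʁɴe]

The rule targets /ɸ/ (voiceless bilabial fricative), which sits before the trigger /ɣ/ (voiced).
Changing only its voicing to voiced gives [β] — the voiced bilabial fricative.
At the second juncture, /χ/ likewise becomes [ʁ] adjacent to /ɴ/.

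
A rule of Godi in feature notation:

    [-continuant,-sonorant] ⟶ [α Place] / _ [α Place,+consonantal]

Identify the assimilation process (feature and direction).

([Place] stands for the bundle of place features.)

regressive place assimilation

The shared variable α links the value of the place features (abbreviated [Place]) on the target to the same value on the neighbouring segment, so place is the feature that assimilates.
The conditioning segment sits to the right of the focus bar, meaning the trigger follows the segment that changes — regressive assimilation.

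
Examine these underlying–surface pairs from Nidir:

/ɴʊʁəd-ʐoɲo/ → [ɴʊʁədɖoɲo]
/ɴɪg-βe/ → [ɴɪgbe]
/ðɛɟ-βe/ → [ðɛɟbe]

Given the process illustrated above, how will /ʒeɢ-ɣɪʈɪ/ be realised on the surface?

The data show progressive manner assimilation: /ʐ/ → [ɖ] after /d/; /β/ → [b] after /g/; /β/ → [b] after /ɟ/. In each pair only manner changes, matching the preceding consonant, while place and voice stay constant.
/ɣ/ is a voiced velar fricative. The preceding trigger /ɢ/ is a stop, so /ɣ/ must become a stop as well.
Changing only its manner to stop gives [g] — the voiced velar stop.

[ʒeɢgɪʈɪ]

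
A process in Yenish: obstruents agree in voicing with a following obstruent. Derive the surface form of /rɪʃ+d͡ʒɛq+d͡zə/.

[rɪʒd͡ʒɛɢd͡zə]

/ʃ/ is a voiceless postalveolar fricative. The following trigger /d͡ʒ/ is voiced, so /ʃ/ must become voiced as well.
The voiced postalveolar fricative is [ʒ], so /ʃ/ → [ʒ].
At the second juncture, /q/ likewise becomes [ɢ] adjacent to /d͡z/.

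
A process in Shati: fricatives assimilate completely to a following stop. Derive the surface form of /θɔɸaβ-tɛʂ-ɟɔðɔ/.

/β/ is the segment targeted by the rule; it sits immediately before /t/, so it assimilates completely and surfaces as [t].
At the second juncture, /ʂ/ likewise becomes [ɟ] adjacent to /ɟ/.

[θɔɸattɛɟɟɔðɔ]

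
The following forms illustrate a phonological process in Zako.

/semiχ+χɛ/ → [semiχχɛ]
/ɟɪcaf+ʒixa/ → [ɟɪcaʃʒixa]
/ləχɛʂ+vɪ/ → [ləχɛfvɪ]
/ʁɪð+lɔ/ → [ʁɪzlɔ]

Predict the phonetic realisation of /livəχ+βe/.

The data show regressive place assimilation: /f/ → [ʃ] before /ʒ/; /ʂ/ → [f] before /v/; /ð/ → [z] before /l/. In each pair only place changes, matching the following consonant, while manner and voice stay constant.
No alternation appears in [semiχχɛ]: there the adjacent consonants already agree in place (/χ/ and /χ/ are both uvular), so this form is consistent with the same rule.
/χ/ is a voiceless uvular fricative. The following trigger /β/ is bilabial, so /χ/ must become bilabial as well.
A voiceless bilabial fricative is [ɸ], so the surface segment is [ɸ].

[livəɸβe]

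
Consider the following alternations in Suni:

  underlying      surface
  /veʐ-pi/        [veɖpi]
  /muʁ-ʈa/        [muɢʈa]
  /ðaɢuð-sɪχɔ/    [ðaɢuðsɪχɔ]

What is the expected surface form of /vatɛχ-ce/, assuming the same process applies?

[vatɛqce]

The data show regressive manner assimilation: /ʐ/ → [ɖ] before /p/; /ʁ/ → [ɢ] before /ʈ/. In each pair only manner changes, matching the following consonant, while place and voice stay constant.
No alternation appears in [ðaɢuðsɪχɔ]: there the adjacent consonants already agree in manner (/ð/ and /s/ are both fricatives), so this form is consistent with the same rule.
/χ/ is a voiceless uvular fricative. The following trigger /c/ is a stop, so /χ/ must become a stop as well.
Changing only its manner to stop gives [q] — the voiceless uvular stop.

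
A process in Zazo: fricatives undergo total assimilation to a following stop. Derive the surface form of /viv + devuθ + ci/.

[viddevucci]

/v/ is the segment targeted by the rule; it sits immediately before /d/, so it assimilates completely and surfaces as [d].
At the second juncture, /θ/ likewise becomes [c] adjacent to /c/.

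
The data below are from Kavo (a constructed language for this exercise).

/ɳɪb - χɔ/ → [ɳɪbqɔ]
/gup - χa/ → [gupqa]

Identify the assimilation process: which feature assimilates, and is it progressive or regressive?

The segment that alternates is /χ/, which surfaces as [q] when adjacent to /b/.
/χ/ is a fricative while /b/ is a stop; the output [q] is a stop, matching the trigger — so the feature that spreads is manner.
Place and voice are unchanged, so the assimilation is partial, not total.
Checking the remaining alternation: /χ/ → [q] after /p/ (fricative → stop, matching a stop) — only manner changes, and always toward the preceding segment.
Since the segment that changes follows the conditioning segment, the assimilation is progressive.

progressive manner assimilation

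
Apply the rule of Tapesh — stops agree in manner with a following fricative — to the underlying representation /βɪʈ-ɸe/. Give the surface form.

The rule targets /ʈ/ (voiceless retroflex stop), which sits before the trigger /ɸ/ (fricative).
A voiceless retroflex fricative is [ʂ], so the surface segment is [ʂ].

[βɪʂɸe]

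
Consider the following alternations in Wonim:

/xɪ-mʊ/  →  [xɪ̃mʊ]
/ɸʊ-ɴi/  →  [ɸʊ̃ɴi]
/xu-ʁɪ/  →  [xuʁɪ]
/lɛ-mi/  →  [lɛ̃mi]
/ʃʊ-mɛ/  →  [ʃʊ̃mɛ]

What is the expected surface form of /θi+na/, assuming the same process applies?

The data show regressive nasality assimilation (vowel nasalisation): /ɪ/ → [ɪ̃] before /m/; /ʊ/ → [ʊ̃] before /ɴ/; /ɛ/ → [ɛ̃] before /m/; /ʊ/ → [ʊ̃] before /m/ — a vowel is nasalised by an immediately following nasal consonant.
No change occurs in [xuʁɪ] because the vowel at the boundary is adjacent to an oral consonant, not a nasal (/u/ next to /ʁ/).
/i/ sits next to the nasal /n/ and is therefore nasalised to [ĩ].

[θĩna]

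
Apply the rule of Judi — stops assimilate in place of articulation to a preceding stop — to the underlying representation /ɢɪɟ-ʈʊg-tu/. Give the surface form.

[ɢɪɟcʊgku]

/ʈ/ is a voiceless retroflex stop. The preceding trigger /ɟ/ is palatal, so /ʈ/ must become palatal as well.
A voiceless palatal stop is [c], so the surface segment is [c].
At the second juncture, /t/ likewise becomes [k] adjacent to /g/.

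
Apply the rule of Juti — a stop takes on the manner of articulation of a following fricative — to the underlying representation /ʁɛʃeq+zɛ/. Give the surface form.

[ʁɛʃeχzɛ]

The rule targets /q/ (voiceless uvular stop), which sits before the trigger /z/ (fricative).
A voiceless uvular fricative is [χ], so the surface segment is [χ].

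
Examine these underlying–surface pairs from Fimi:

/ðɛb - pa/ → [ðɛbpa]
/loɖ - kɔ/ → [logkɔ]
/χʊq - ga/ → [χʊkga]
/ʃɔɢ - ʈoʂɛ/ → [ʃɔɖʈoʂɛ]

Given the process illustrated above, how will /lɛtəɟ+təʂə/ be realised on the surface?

[lɛtədtəʂə]

The data show regressive place assimilation: /ɖ/ → [g] before /k/; /q/ → [k] before /g/; /ɢ/ → [ɖ] before /ʈ/. In each pair only place changes, matching the following consonant, while manner and voice stay constant.
No alternation appears in [ðɛbpa]: there the adjacent consonants already agree in place (/b/ and /p/ are both bilabial), so this form is consistent with the same rule.
The rule targets /ɟ/ (voiced palatal stop), which sits before the trigger /t/ (alveolar).
Changing only its place to alveolar gives [d] — the voiced alveolar stop.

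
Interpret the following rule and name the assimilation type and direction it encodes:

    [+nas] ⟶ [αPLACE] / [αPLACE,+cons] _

progressive place assimilation

The rule copies the place features (abbreviated [PLACE]) from the environment onto the target, so the assimilating feature is place.
Since the environment is written before the underscore, the trigger precedes the target; the direction is progressive.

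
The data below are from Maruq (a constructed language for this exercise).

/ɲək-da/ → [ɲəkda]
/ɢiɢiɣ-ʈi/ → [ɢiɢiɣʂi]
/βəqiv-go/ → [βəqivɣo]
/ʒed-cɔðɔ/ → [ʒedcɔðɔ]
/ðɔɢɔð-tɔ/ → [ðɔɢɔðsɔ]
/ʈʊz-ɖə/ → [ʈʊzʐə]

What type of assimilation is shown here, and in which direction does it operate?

progressive manner assimilation

The segment that alternates is /ʈ/, which surfaces as [ʂ] when adjacent to /ɣ/.
/ʈ/ is a stop while /ɣ/ is a fricative; the output [ʂ] is a fricative, matching the trigger — so the feature that spreads is manner.
Place and voice are unchanged, so the assimilation is partial, not total.
The same holds elsewhere in the data: /g/ → [ɣ] after /v/ (stop → fricative, matching a fricative); /t/ → [s] after /ð/ (stop → fricative, matching a fricative); /ɖ/ → [ʐ] after /z/ (stop → fricative, matching a fricative) — only manner changes, and always toward the preceding segment.
Nothing changes in [ɲəkda], [ʒedcɔðɔ]: there the adjacent consonants already agree in manner (/d/ and /k/ are both stops; /c/ and /d/ are both stops), so these forms are consistent with the same rule.
The trigger is the preceding segment, so the direction is progressive (perseverative).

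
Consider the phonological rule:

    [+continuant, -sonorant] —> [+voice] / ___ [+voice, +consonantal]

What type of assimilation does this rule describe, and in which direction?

The structural change is [+voice], and the conditioning segment [+voice, +consonantal] (a voiced consonant) is itself voiced, so the target comes to share the voicing of its neighbour — voicing assimilation.
Since the environment is written after the underscore, the trigger follows the target; the direction is regressive.

regressive voicing assimilation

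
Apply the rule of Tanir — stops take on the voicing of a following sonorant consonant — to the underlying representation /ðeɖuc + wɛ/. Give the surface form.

The rule targets /c/ (voiceless palatal stop), which sits before the trigger /w/ (voiced).
A voiced palatal stop is [ɟ], so the surface segment is [ɟ].

[ðeɖuɟwɛ]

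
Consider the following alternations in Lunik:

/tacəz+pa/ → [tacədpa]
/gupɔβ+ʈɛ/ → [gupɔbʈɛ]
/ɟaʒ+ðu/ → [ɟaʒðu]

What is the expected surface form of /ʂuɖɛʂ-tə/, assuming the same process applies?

The data show regressive manner assimilation: /z/ → [d] before /p/; /β/ → [b] before /ʈ/. In each pair only manner changes, matching the following consonant, while place and voice stay constant.
Nothing changes in [ɟaʒðu]: there the adjacent consonants already agree in manner (/ʒ/ and /ð/ are both fricatives), so this form is consistent with the same rule.
/ʂ/ is a voiceless retroflex fricative. The following trigger /t/ is a stop, so /ʂ/ must become a stop as well.
A voiceless retroflex stop is [ʈ], so the surface segment is [ʈ].

[ʂuɖɛʈtə]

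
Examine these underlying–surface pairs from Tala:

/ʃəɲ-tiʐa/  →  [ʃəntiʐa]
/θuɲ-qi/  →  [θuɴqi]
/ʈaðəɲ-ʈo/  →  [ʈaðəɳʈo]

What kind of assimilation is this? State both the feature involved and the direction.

regressive place assimilation

Underlying /ɲ/ is realised as [n] next to /t/; /t/ itself does not change.
The change palatal → alveolar matches the place of the following /t/, identifying this as place assimilation.
Manner and voice are unchanged, so the assimilation is partial, not total.
Checking the remaining alternations: /ɲ/ → [ɴ] before /q/ (palatal → uvular, matching uvular); /ɲ/ → [ɳ] before /ʈ/ (palatal → retroflex, matching retroflex) — only place changes, and always toward the following segment.
Since the segment that changes precedes the conditioning segment, the assimilation is regressive.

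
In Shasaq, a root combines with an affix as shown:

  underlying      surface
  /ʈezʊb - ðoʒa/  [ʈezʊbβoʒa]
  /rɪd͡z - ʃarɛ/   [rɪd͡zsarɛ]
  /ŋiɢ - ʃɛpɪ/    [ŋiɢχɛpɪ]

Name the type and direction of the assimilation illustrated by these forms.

Comparing underlying and surface forms, /ð/ → [β] is the alternation; the neighbouring /b/ is constant.
The change dental → bilabial matches the place of the preceding /b/, identifying this as place assimilation.
Manner and voice are unchanged, so the assimilation is partial, not total.
The other alternating forms pattern the same way: /ʃ/ → [s] after /d͡z/ (postalveolar → alveolar, matching alveolar); /ʃ/ → [χ] after /ɢ/ (postalveolar → uvular, matching uvular) — only place changes, and always toward the preceding segment.
Since the segment that changes follows the conditioning segment, the assimilation is progressive.

progressive place assimilation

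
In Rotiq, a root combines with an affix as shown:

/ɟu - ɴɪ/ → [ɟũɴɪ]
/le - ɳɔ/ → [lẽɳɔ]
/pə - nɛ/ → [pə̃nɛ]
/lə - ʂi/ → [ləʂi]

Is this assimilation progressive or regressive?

regressive

The vowel /u/ surfaces as nasalised [ũ] next to the following nasal /ɴ/ — it has acquired the [+nasal] feature of its neighbour.
The other forms show the same pattern: /e/ → [ẽ] before /ɳ/; /ə/ → [ə̃] before /n/ — each time a vowel is nasalised next to a following nasal.
No change occurs in [ləʂi] because the vowel at the boundary is adjacent to an oral consonant, not a nasal (/ə/ next to /ʂ/).
Because the conditioning nasal is to the right of the vowel that changes, the process is regressive (anticipatory).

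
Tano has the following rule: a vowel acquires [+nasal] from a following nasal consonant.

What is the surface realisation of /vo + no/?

[võno]

/o/ sits next to the nasal /n/ and is therefore nasalised to [õ].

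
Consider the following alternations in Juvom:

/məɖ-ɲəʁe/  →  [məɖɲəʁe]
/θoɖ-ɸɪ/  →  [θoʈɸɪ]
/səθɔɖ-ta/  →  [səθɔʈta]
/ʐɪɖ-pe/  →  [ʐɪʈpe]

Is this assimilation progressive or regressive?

Comparing underlying and surface forms, /ɖ/ → [ʈ] is the alternation; the neighbouring /ɸ/ is constant.
The change voiced → voiceless matches the voicing of the following /ɸ/, identifying this as voicing assimilation.
The other alternating forms pattern the same way: /ɖ/ → [ʈ] before /t/ (voiced → voiceless, matching voiceless); /ɖ/ → [ʈ] before /p/ (voiced → voiceless, matching voiceless) — only voicing changes, and always toward the following segment.
Nothing changes in [məɖɲəʁe]: there the adjacent consonants already agree in voicing (/ɖ/ and /ɲ/ are both voiced), so this form is consistent with the same rule.
The trigger is the following segment, so the direction is regressive (anticipatory).

regressive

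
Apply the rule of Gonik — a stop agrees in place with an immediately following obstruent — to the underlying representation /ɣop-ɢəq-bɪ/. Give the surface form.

[ɣoqɢəpbɪ]

The rule targets /p/ (voiceless bilabial stop), which sits before the trigger /ɢ/ (uvular).
A voiceless uvular stop is [q], so the surface segment is [q].
The same rule applies at the second boundary: /q/ → [p] next to /b/.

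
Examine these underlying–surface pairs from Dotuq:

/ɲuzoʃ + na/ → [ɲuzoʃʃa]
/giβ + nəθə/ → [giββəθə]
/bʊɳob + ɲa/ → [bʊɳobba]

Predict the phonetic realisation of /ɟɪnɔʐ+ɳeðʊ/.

[ɟɪnɔʐʐeðʊ]

The data show progressive total assimilation (/n/ → [ʃ] after /ʃ/; /n/ → [β] after /β/; /ɲ/ → [b] after /b/): in every case the target segment becomes identical to its preceding neighbour, copying more than a single feature.
/ɳ/ is the segment targeted by the rule; it sits immediately after /ʐ/, so it assimilates completely and surfaces as [ʐ].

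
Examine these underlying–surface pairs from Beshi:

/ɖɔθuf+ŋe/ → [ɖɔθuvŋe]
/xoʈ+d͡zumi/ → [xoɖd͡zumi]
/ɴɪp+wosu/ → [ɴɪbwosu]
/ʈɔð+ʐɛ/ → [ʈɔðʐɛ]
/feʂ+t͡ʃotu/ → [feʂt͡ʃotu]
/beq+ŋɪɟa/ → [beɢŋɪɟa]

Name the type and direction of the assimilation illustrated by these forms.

The segment that alternates is /f/, which surfaces as [v] when adjacent to /ŋ/.
/f/ is voiceless while /ŋ/ is voiced; the output [v] is voiced, matching the trigger — so the feature that spreads is voicing.
Place and manner are unchanged, so the assimilation is partial, not total.
The same holds elsewhere in the data: /ʈ/ → [ɖ] before /d͡z/ (voiceless → voiced, matching voiced); /p/ → [b] before /w/ (voiceless → voiced, matching voiced); /q/ → [ɢ] before /ŋ/ (voiceless → voiced, matching voiced) — only voicing changes, and always toward the following segment.
Nothing changes in [ʈɔðʐɛ], [feʂt͡ʃotu]: there the adjacent consonants already agree in voicing (/ð/ and /ʐ/ are both voiced; /ʂ/ and /t͡ʃ/ are both voiceless), so these forms are consistent with the same rule.
The trigger is the following segment, so the direction is regressive (anticipatory).

regressive voicing assimilation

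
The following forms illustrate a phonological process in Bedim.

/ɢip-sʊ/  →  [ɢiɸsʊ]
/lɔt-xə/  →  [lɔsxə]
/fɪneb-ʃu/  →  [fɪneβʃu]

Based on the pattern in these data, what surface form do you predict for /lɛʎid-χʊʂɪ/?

[lɛʎizχʊʂɪ]

The data show regressive manner assimilation: /p/ → [ɸ] before /s/; /t/ → [s] before /x/; /b/ → [β] before /ʃ/. In each pair only manner changes, matching the following consonant, while place and voice stay constant.
/d/ is a voiced alveolar stop. The following trigger /χ/ is a fricative, so /d/ must become a fricative as well.
A voiced alveolar fricative is [z], so the surface segment is [z].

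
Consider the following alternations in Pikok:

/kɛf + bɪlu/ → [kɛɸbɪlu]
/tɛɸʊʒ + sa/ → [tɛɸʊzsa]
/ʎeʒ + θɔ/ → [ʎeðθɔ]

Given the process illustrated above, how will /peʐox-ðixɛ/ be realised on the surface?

The data show regressive place assimilation: /f/ → [ɸ] before /b/; /ʒ/ → [z] before /s/; /ʒ/ → [ð] before /θ/. In each pair only place changes, matching the following consonant, while manner and voice stay constant.
The rule targets /x/ (voiceless velar fricative), which sits before the trigger /ð/ (dental).
A voiceless dental fricative is [θ], so the surface segment is [θ].

[peʐoθðixɛ]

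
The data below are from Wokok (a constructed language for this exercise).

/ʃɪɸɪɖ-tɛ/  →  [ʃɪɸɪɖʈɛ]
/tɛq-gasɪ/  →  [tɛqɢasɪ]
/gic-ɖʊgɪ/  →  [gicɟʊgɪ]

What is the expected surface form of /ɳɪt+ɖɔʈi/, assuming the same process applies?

[ɳɪtdɔʈi]

The data show progressive place assimilation: /t/ → [ʈ] after /ɖ/; /g/ → [ɢ] after /q/; /ɖ/ → [ɟ] after /c/. In each pair only place changes, matching the preceding consonant, while manner and voice stay constant.
/ɖ/ is a voiced retroflex stop. The preceding trigger /t/ is alveolar, so /ɖ/ must become alveolar as well.
The voiced alveolar stop is [d], so /ɖ/ → [d].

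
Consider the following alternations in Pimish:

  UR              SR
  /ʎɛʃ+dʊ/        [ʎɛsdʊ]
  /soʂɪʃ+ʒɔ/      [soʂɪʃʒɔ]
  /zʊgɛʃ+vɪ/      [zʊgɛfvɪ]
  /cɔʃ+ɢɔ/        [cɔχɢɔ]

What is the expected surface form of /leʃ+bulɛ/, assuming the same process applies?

The data show regressive place assimilation: /ʃ/ → [s] before /d/; /ʃ/ → [f] before /v/; /ʃ/ → [χ] before /ɢ/. In each pair only place changes, matching the following consonant, while manner and voice stay constant.
No alternation appears in [soʂɪʃʒɔ]: there the adjacent consonants already agree in place (/ʃ/ and /ʒ/ are both postalveolar), so this form is consistent with the same rule.
/ʃ/ is a voiceless postalveolar fricative. The following trigger /b/ is bilabial, so /ʃ/ must become bilabial as well.
A voiceless bilabial fricative is [ɸ], so the surface segment is [ɸ].

[leɸbulɛ]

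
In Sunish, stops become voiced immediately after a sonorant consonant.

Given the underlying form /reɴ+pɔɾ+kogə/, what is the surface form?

[reɴbɔɾgogə]

/p/ is a voiceless bilabial stop. The preceding trigger /ɴ/ is voiced, so /p/ must become voiced as well.
A voiced bilabial stop is [b], so the surface segment is [b].
At the second juncture, /k/ likewise becomes [g] adjacent to /ɾ/.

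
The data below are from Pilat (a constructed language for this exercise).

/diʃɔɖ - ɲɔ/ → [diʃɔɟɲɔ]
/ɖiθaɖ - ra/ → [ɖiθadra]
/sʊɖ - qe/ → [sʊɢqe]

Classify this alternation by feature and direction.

Underlying /ɖ/ is realised as [ɟ] next to /ɲ/; /ɲ/ itself does not change.
/ɖ/ is retroflex while /ɲ/ is palatal; the output [ɟ] is palatal, matching the trigger — so the feature that spreads is place.
Manner and voice are unchanged, so the assimilation is partial, not total.
Checking the remaining alternations: /ɖ/ → [d] before /r/ (retroflex → alveolar, matching alveolar); /ɖ/ → [ɢ] before /q/ (retroflex → uvular, matching uvular) — only place changes, and always toward the following segment.
The trigger is the following segment, so the direction is regressive (anticipatory).

regressive place assimilation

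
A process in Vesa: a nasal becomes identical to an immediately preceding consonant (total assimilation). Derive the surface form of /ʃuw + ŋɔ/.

[ʃuwwɔ]

/ŋ/ is the segment targeted by the rule; it sits immediately after /w/, so it assimilates completely and surfaces as [w].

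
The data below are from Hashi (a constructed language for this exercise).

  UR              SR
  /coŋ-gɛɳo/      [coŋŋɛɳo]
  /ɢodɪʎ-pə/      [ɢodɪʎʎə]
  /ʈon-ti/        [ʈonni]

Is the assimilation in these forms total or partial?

Comparing underlying and surface forms, /p/ → [ʎ] is the alternation; the neighbouring /ʎ/ is constant.
The output [ʎ] is identical to the trigger /ʎ/ — every feature (place, manner, voicing) has been copied — so this is total assimilation.
The other forms behave the same way: /g/ → [ŋ] after /ŋ/; /t/ → [n] after /n/ — in each case the output is a copy of the preceding consonant.

total assimilation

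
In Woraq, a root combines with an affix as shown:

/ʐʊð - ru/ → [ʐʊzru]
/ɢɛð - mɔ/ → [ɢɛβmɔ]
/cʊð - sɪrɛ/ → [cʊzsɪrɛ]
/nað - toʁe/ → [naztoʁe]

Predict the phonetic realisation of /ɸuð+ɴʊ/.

The data show regressive place assimilation: /ð/ → [z] before /r/; /ð/ → [β] before /m/; /ð/ → [z] before /s/; /ð/ → [z] before /t/. In each pair only place changes, matching the following consonant, while manner and voice stay constant.
The rule targets /ð/ (voiced dental fricative), which sits before the trigger /ɴ/ (uvular).
The voiced uvular fricative is [ʁ], so /ð/ → [ʁ].

[ɸuʁɴʊ]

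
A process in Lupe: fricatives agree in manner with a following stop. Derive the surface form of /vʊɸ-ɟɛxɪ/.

/ɸ/ is a voiceless bilabial fricative. The following trigger /ɟ/ is a stop, so /ɸ/ must become a stop as well.
Changing only its manner to stop gives [p] — the voiceless bilabial stop.

[vʊpɟɛxɪ]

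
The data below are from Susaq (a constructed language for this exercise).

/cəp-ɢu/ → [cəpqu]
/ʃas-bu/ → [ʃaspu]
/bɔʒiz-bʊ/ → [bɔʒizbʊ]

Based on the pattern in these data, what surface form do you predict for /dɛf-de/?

[dɛfte]

The data show progressive voicing assimilation: /ɢ/ → [q] after /p/; /b/ → [p] after /s/. In each pair only voicing changes, matching the preceding consonant, while place and manner stay constant.
No alternation appears in [bɔʒizbʊ]: there the adjacent consonants already agree in voicing (/b/ and /z/ are both voiced), so this form is consistent with the same rule.
/d/ is a voiced alveolar stop. The preceding trigger /f/ is voiceless, so /d/ must become voiceless as well.
Changing only its voicing to voiceless gives [t] — the voiceless alveolar stop.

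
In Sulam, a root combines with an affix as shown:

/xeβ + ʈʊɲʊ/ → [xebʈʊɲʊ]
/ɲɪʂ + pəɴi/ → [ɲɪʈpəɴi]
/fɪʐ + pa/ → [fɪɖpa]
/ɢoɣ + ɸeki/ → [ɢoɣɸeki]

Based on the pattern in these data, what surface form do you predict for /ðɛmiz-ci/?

The data show regressive manner assimilation: /β/ → [b] before /ʈ/; /ʂ/ → [ʈ] before /p/; /ʐ/ → [ɖ] before /p/. In each pair only manner changes, matching the following consonant, while place and voice stay constant.
Nothing changes in [ɢoɣɸeki]: there the adjacent consonants already agree in manner (/ɣ/ and /ɸ/ are both fricatives), so this form is consistent with the same rule.
The rule targets /z/ (voiced alveolar fricative), which sits before the trigger /c/ (stop).
The voiced alveolar stop is [d], so /z/ → [d].

[ðɛmidci]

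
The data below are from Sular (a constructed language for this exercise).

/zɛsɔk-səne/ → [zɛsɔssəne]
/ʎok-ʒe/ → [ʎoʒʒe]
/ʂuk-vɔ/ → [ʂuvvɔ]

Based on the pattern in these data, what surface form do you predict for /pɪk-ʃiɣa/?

[pɪʃʃiɣa]

The data show regressive total assimilation (/k/ → [s] before /s/; /k/ → [ʒ] before /ʒ/; /k/ → [v] before /v/): in every case the target segment becomes identical to its following neighbour, copying more than a single feature.
/k/ is the segment targeted by the rule; it sits immediately before /ʃ/, so it assimilates completely and surfaces as [ʃ].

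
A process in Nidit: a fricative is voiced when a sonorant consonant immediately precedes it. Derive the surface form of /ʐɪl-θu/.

[ʐɪlðu]

/θ/ is a voiceless dental fricative. The preceding trigger /l/ is voiced, so /θ/ must become voiced as well.
The voiced dental fricative is [ð], so /θ/ → [ð].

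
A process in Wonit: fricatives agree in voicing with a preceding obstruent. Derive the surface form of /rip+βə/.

[ripɸə]

/β/ is a voiced bilabial fricative. The preceding trigger /p/ is voiceless, so /β/ must become voiceless as well.
The voiceless bilabial fricative is [ɸ], so /β/ → [ɸ].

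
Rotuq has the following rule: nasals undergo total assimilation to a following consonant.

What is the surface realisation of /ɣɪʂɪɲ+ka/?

/ɲ/ is the segment targeted by the rule; it sits immediately before /k/, so it assimilates completely and surfaces as [k].

[ɣɪʂɪkka]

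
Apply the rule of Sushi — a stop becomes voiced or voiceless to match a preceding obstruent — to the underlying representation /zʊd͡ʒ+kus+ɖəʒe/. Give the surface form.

[zʊd͡ʒgusʈəʒe]

The rule targets /k/ (voiceless velar stop), which sits after the trigger /d͡ʒ/ (voiced).
The voiced velar stop is [g], so /k/ → [g].
At the second juncture, /ɖ/ likewise becomes [ʈ] adjacent to /s/.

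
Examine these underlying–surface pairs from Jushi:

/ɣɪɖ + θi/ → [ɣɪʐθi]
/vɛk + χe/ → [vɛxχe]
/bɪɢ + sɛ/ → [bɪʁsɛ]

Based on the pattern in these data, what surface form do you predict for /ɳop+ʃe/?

[ɳoɸʃe]

The data show regressive manner assimilation: /ɖ/ → [ʐ] before /θ/; /k/ → [x] before /χ/; /ɢ/ → [ʁ] before /s/. In each pair only manner changes, matching the following consonant, while place and voice stay constant.
The rule targets /p/ (voiceless bilabial stop), which sits before the trigger /ʃ/ (fricative).
Changing only its manner to fricative gives [ɸ] — the voiceless bilabial fricative.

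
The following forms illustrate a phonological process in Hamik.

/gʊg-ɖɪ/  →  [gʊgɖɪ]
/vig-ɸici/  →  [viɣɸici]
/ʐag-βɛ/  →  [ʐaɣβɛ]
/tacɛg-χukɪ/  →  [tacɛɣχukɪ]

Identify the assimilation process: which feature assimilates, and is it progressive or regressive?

regressive manner assimilation

The segment that alternates is /g/, which surfaces as [ɣ] when adjacent to /ɸ/.
/g/ is a stop while /ɸ/ is a fricative; the output [ɣ] is a fricative, matching the trigger — so the feature that spreads is manner.
Place and voice are unchanged, so the assimilation is partial, not total.
The other alternating forms pattern the same way: /g/ → [ɣ] before /β/ (stop → fricative, matching a fricative); /g/ → [ɣ] before /χ/ (stop → fricative, matching a fricative) — only manner changes, and always toward the following segment.
No alternation appears in [gʊgɖɪ]: there the adjacent consonants already agree in manner (/g/ and /ɖ/ are both stops), so this form is consistent with the same rule.
Since the segment that changes precedes the conditioning segment, the assimilation is regressive.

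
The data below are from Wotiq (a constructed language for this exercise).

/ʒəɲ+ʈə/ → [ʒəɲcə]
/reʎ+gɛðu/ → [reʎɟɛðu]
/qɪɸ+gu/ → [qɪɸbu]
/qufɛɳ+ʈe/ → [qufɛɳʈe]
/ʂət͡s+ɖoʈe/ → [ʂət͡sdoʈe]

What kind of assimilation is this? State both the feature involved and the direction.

The segment that alternates is /ʈ/, which surfaces as [c] when adjacent to /ɲ/.
/ʈ/ is retroflex while /ɲ/ is palatal; the output [c] is palatal, matching the trigger — so the feature that spreads is place.
Manner and voice are unchanged, so the assimilation is partial, not total.
The same holds elsewhere in the data: /g/ → [ɟ] after /ʎ/ (velar → palatal, matching palatal); /g/ → [b] after /ɸ/ (velar → bilabial, matching bilabial); /ɖ/ → [d] after /t͡s/ (retroflex → alveolar, matching alveolar) — only place changes, and always toward the preceding segment.
No alternation appears in [qufɛɳʈe]: there the adjacent consonants already agree in place (/ʈ/ and /ɳ/ are both retroflex), so this form is consistent with the same rule.
The trigger is the preceding segment, so the direction is progressive (perseverative).

progressive place assimilation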